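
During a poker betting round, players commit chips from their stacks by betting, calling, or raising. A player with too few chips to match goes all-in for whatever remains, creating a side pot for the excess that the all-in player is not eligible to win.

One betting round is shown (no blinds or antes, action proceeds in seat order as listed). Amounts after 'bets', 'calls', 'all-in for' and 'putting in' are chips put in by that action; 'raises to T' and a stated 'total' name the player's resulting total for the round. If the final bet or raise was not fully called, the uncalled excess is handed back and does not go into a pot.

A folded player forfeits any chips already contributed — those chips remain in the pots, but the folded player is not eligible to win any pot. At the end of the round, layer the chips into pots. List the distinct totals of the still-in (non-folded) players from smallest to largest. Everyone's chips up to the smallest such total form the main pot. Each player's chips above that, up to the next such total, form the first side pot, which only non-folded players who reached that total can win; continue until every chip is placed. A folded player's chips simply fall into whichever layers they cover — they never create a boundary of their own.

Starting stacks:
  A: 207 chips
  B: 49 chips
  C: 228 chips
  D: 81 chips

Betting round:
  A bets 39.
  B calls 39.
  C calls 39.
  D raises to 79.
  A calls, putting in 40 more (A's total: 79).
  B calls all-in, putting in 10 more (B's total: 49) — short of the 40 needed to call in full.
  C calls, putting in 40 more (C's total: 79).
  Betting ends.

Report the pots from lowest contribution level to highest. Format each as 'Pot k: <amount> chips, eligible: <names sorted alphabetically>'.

Contributions: A=79, B=49, C=79, D=79
Pot levels (distinct totals of non-folded players): 49, 79
Layer 1-49: 49 each from A, B, C, D = 49*4 = 196 chips; eligible A, B, C, D
Layer 50-79: 30 each from A, C, D = 30*3 = 90 chips; eligible A, C, D

Pot 1: 196 chips, eligible: A, B, C, D
Pot 2: 90 chips, eligible: A, C, D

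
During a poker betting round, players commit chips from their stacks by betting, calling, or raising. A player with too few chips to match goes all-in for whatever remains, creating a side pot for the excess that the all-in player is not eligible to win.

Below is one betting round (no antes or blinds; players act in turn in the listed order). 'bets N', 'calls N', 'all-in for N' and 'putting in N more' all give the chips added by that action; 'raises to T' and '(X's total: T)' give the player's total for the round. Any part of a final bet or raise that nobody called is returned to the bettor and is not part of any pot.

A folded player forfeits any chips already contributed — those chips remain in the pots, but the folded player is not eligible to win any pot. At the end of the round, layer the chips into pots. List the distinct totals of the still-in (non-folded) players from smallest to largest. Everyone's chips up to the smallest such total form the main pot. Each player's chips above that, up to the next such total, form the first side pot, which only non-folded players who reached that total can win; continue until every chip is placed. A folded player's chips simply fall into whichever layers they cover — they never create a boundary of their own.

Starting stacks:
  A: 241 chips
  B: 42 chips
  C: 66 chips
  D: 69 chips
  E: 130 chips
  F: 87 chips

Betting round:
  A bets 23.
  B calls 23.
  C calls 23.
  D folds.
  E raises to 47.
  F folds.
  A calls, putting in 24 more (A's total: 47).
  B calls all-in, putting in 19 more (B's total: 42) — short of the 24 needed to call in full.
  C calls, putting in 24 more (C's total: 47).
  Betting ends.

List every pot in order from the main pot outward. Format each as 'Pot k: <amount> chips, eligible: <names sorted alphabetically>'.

Contributions: A=47, B=42, C=47, E=47
Folded: D, F
Pot levels (distinct totals of non-folded players): 42, 47
Layer 1-42: 42 each from A, B, C, E = 42*4 = 168 chips; eligible A, B, C, E
Layer 43-47: 5 each from A, C, E = 5*3 = 15 chips; eligible A, C, E

Pot 1: 168 chips, eligible: A, B, C, E
Pot 2: 15 chips, eligible: A, C, E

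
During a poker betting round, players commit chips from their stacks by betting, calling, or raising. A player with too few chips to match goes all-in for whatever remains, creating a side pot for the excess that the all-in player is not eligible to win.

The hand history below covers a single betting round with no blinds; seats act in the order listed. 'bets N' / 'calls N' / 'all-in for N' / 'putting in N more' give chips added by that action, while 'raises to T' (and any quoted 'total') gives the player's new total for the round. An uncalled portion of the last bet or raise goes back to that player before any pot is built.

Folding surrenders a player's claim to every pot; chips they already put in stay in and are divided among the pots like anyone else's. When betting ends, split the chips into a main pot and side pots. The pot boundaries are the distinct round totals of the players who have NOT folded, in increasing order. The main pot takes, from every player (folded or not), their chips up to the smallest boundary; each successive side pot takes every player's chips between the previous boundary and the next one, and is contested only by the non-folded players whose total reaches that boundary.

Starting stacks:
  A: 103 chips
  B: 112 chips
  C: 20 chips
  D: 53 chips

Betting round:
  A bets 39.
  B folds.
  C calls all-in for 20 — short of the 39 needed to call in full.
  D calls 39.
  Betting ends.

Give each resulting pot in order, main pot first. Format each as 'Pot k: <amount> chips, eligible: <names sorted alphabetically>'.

Pot 1: 60 chips, eligible: A, C, D
Pot 2: 38 chips, eligible: A, D

Derivation:
Contributions: A=39, C=20, D=39
Folded: B
Pot levels (distinct totals of non-folded players): 20, 39
Layer 1-20: 20 each from A, C, D = 20*3 = 60 chips; eligible A, C, D
Layer 21-39: 19 each from A, D = 19*2 = 38 chips; eligible A, D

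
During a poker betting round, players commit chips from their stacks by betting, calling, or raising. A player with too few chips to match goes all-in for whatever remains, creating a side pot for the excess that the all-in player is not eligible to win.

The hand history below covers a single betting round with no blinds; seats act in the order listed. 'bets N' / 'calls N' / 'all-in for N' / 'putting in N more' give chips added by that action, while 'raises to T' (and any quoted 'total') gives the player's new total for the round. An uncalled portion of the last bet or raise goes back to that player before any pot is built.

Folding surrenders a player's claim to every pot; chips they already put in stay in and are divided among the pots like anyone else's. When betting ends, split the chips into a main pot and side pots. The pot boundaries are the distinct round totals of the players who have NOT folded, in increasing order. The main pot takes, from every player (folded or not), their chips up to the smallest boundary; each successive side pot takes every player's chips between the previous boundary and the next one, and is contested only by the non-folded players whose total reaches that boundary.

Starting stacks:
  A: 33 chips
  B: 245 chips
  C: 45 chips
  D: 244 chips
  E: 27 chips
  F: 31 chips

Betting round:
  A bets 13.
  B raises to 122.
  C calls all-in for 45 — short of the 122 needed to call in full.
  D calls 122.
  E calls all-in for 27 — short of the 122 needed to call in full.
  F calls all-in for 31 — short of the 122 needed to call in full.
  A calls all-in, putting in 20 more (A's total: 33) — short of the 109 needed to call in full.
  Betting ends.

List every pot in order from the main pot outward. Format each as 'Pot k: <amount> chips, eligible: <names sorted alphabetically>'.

Pot 1: 162 chips, eligible: A, B, C, D, E, F
Pot 2: 20 chips, eligible: A, B, C, D, F
Pot 3: 8 chips, eligible: A, B, C, D
Pot 4: 36 chips, eligible: B, C, D
Pot 5: 154 chips, eligible: B, D

Derivation:
Contributions: A=33, B=122, C=45, D=122, E=27, F=31
Pot levels (distinct totals of non-folded players): 27, 31, 33, 45, 122
Layer 1-27: 27 each from A, B, C, D, E, F = 27*6 = 162 chips; eligible A, B, C, D, E, F
Layer 28-31: 4 each from A, B, C, D, F = 4*5 = 20 chips; eligible A, B, C, D, F
Layer 32-33: 2 each from A, B, C, D = 2*4 = 8 chips; eligible A, B, C, D
Layer 34-45: 12 each from B, C, D = 12*3 = 36 chips; eligible B, C, D
Layer 46-122: 77 each from B, D = 77*2 = 154 chips; eligible B, D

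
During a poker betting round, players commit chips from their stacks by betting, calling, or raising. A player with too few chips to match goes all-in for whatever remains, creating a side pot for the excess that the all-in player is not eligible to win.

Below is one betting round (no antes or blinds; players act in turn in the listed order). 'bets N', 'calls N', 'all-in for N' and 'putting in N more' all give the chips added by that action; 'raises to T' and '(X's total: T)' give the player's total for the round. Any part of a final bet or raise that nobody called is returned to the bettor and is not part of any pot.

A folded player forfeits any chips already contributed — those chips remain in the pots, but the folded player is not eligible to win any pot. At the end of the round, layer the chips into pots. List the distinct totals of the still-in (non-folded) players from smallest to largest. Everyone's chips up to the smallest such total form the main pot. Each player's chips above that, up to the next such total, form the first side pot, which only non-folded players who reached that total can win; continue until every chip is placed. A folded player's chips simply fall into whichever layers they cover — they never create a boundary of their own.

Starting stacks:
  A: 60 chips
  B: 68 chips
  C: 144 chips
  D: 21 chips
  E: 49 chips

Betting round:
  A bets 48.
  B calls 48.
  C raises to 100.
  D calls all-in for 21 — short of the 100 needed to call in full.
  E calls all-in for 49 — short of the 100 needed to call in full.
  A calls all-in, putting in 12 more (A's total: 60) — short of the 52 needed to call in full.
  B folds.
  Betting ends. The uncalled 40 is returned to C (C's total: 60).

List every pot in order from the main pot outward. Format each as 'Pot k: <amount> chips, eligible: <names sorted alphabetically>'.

Contributions (after 40 returned to C): A=60, B=48, C=60, D=21, E=49
Folded: B
Pot levels (distinct totals of non-folded players): 21, 49, 60
Layer 1-21: 21 each from A, B, C, D, E = 21*5 = 105 chips; eligible A, C, D, E
Layer 22-49: A 28 + B 27 + C 28 + E 28 = 111 chips; eligible A, C, E
Layer 50-60: 11 each from A, C = 11*2 = 22 chips; eligible A, C

Pot 1: 105 chips, eligible: A, C, D, E
Pot 2: 111 chips, eligible: A, C, E
Pot 3: 22 chips, eligible: A, C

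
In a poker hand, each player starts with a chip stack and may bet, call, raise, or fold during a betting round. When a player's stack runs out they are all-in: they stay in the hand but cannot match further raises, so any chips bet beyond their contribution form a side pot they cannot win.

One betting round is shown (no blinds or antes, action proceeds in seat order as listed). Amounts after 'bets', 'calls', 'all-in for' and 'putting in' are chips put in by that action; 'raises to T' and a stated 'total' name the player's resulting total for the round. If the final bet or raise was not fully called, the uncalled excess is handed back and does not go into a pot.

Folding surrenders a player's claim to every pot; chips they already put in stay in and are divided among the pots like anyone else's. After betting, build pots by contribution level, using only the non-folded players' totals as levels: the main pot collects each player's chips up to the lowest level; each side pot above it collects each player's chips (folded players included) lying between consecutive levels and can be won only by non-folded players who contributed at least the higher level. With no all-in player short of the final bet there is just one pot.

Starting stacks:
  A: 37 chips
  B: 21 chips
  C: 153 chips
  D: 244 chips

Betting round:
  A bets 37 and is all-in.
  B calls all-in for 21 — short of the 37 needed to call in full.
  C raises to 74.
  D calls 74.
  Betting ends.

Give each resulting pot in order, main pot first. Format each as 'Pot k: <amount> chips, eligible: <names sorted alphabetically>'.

Contributions: A=37, B=21, C=74, D=74
Pot levels (distinct totals of non-folded players): 21, 37, 74
Layer 1-21: 21 each from A, B, C, D = 21*4 = 84 chips; eligible A, B, C, D
Layer 22-37: 16 each from A, C, D = 16*3 = 48 chips; eligible A, C, D
Layer 38-74: 37 each from C, D = 37*2 = 74 chips; eligible C, D

Pot 1: 84 chips, eligible: A, B, C, D
Pot 2: 48 chips, eligible: A, C, D
Pot 3: 74 chips, eligible: C, D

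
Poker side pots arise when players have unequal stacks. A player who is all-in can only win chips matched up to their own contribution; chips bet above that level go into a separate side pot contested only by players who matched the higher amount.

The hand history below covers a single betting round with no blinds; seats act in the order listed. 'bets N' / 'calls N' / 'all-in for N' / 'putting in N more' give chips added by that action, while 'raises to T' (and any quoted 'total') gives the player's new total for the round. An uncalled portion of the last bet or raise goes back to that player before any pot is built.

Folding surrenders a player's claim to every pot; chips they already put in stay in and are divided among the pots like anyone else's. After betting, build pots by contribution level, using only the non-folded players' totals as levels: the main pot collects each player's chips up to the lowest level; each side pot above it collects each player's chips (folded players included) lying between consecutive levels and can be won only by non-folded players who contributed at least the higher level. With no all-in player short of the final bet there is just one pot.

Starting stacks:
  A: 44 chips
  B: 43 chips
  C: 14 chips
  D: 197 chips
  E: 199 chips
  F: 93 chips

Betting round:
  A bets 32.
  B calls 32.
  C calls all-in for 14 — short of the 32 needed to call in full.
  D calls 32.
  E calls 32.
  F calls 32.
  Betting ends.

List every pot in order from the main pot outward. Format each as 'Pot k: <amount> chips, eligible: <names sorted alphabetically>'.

Contributions: A=32, B=32, C=14, D=32, E=32, F=32
Pot levels (distinct totals of non-folded players): 14, 32
Layer 1-14: 14 each from A, B, C, D, E, F = 14*6 = 84 chips; eligible A, B, C, D, E, F
Layer 15-32: 18 each from A, B, D, E, F = 18*5 = 90 chips; eligible A, B, D, E, F

Pot 1: 84 chips, eligible: A, B, C, D, E, F
Pot 2: 90 chips, eligible: A, B, D, E, F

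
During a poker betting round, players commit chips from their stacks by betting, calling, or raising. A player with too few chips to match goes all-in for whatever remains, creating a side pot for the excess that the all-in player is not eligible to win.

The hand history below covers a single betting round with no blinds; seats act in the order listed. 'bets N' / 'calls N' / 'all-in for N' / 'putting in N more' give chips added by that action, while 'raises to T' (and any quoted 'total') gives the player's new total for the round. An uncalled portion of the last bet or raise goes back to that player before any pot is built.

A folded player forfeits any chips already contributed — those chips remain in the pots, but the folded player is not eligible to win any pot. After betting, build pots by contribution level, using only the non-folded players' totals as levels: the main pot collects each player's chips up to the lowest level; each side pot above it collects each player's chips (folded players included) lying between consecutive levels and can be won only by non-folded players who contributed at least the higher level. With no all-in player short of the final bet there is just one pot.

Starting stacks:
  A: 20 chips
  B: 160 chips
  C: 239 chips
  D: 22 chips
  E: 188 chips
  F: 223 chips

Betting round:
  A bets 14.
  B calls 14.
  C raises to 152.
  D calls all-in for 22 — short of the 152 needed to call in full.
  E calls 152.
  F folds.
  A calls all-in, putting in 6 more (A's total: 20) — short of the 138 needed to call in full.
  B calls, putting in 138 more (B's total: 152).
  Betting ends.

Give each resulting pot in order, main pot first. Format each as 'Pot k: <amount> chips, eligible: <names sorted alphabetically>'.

Pot 1: 100 chips, eligible: A, B, C, D, E
Pot 2: 8 chips, eligible: B, C, D, E
Pot 3: 390 chips, eligible: B, C, E

Derivation:
Contributions: A=20, B=152, C=152, D=22, E=152
Folded: F
Pot levels (distinct totals of non-folded players): 20, 22, 152
Layer 1-20: 20 each from A, B, C, D, E = 20*5 = 100 chips; eligible A, B, C, D, E
Layer 21-22: 2 each from B, C, D, E = 2*4 = 8 chips; eligible B, C, D, E
Layer 23-152: 130 each from B, C, E = 130*3 = 390 chips; eligible B, C, E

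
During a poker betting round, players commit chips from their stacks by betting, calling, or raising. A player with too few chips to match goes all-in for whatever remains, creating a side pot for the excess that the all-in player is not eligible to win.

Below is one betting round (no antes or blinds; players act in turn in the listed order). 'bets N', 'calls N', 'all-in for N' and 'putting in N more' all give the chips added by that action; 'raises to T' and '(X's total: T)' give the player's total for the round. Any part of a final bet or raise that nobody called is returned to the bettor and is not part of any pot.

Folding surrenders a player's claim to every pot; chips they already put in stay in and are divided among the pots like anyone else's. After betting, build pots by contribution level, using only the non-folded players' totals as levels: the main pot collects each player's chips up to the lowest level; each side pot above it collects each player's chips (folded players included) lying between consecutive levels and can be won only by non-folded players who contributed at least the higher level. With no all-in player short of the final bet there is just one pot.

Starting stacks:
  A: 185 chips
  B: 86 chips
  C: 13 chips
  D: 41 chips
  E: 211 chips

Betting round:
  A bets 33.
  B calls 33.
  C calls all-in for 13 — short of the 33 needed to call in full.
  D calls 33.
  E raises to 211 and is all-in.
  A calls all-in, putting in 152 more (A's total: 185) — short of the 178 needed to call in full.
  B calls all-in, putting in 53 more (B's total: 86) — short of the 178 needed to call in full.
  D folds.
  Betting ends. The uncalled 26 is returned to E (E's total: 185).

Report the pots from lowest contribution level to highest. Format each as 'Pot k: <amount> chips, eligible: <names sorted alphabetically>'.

Pot 1: 65 chips, eligible: A, B, C, E
Pot 2: 239 chips, eligible: A, B, E
Pot 3: 198 chips, eligible: A, E

Derivation:
Contributions (after 26 returned to E): A=185, B=86, C=13, D=33, E=185
Folded: D
Pot levels (distinct totals of non-folded players): 13, 86, 185
Layer 1-13: 13 each from A, B, C, D, E = 13*5 = 65 chips; eligible A, B, C, E
Layer 14-86: A 73 + B 73 + D 20 + E 73 = 239 chips; eligible A, B, E
Layer 87-185: 99 each from A, E = 99*2 = 198 chips; eligible A, E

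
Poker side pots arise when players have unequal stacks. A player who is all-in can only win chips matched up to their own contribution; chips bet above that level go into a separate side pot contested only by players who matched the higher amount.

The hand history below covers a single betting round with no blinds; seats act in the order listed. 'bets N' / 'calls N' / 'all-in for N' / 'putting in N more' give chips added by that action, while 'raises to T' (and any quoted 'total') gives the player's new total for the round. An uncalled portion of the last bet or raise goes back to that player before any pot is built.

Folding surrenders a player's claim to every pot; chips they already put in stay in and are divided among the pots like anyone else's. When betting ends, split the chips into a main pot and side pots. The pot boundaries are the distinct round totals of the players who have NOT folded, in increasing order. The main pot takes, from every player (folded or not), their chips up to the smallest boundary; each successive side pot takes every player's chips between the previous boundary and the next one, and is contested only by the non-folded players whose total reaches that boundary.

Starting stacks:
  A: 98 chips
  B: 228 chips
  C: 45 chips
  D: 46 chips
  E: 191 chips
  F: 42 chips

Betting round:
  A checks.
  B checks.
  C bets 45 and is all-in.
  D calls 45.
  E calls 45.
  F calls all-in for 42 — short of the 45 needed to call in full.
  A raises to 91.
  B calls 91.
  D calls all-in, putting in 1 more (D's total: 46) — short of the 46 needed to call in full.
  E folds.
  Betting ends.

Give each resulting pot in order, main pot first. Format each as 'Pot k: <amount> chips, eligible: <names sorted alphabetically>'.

Pot 1: 252 chips, eligible: A, B, C, D, F
Pot 2: 15 chips, eligible: A, B, C, D
Pot 3: 3 chips, eligible: A, B, D
Pot 4: 90 chips, eligible: A, B

Derivation:
Contributions: A=91, B=91, C=45, D=46, E=45, F=42
Folded: E
Pot levels (distinct totals of non-folded players): 42, 45, 46, 91
Layer 1-42: 42 each from A, B, C, D, E, F = 42*6 = 252 chips; eligible A, B, C, D, F
Layer 43-45: 3 each from A, B, C, D, E = 3*5 = 15 chips; eligible A, B, C, D
Layer 46-46: 1 each from A, B, D = 1*3 = 3 chips; eligible A, B, D
Layer 47-91: 45 each from A, B = 45*2 = 90 chips; eligible A, B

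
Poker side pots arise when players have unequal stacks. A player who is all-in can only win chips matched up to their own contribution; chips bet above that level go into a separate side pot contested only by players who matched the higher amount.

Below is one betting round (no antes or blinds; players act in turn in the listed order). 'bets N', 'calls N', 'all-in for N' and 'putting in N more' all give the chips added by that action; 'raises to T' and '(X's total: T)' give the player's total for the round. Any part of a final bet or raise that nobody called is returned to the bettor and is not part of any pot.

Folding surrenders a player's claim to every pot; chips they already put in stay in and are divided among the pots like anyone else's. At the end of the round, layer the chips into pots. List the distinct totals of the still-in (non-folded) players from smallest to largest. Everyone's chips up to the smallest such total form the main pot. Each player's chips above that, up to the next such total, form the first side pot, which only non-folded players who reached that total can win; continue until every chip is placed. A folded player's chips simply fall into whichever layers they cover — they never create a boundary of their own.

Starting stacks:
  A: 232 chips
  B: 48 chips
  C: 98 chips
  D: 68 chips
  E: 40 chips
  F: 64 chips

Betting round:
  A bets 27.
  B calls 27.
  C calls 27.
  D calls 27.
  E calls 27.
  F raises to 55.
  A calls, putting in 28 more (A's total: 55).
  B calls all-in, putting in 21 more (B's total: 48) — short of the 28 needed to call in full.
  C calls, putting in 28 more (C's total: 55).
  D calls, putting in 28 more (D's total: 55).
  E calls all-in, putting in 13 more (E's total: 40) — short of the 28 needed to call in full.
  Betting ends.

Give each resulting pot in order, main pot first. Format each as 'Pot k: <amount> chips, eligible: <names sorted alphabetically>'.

Pot 1: 240 chips, eligible: A, B, C, D, E, F
Pot 2: 40 chips, eligible: A, B, C, D, F
Pot 3: 28 chips, eligible: A, C, D, F

Derivation:
Contributions: A=55, B=48, C=55, D=55, E=40, F=55
Pot levels (distinct totals of non-folded players): 40, 48, 55
Layer 1-40: 40 each from A, B, C, D, E, F = 40*6 = 240 chips; eligible A, B, C, D, E, F
Layer 41-48: 8 each from A, B, C, D, F = 8*5 = 40 chips; eligible A, B, C, D, F
Layer 49-55: 7 each from A, C, D, F = 7*4 = 28 chips; eligible A, C, D, F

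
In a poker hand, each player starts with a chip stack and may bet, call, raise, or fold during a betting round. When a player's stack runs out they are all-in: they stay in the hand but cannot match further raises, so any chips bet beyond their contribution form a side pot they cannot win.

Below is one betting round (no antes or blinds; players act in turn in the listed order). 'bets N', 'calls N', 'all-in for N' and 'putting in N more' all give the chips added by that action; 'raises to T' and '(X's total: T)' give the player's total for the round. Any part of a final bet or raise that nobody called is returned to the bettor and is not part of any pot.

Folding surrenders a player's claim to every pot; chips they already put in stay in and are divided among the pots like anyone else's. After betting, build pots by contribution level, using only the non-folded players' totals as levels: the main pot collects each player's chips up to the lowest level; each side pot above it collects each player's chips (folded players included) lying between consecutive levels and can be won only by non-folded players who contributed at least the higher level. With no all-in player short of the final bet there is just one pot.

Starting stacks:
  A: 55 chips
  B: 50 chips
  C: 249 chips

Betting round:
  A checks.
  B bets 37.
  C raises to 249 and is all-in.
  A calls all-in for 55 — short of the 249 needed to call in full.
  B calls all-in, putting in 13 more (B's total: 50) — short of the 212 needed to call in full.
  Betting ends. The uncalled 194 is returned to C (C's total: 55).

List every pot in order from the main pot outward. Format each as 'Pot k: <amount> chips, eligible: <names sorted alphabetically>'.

Pot 1: 150 chips, eligible: A, B, C
Pot 2: 10 chips, eligible: A, C

Derivation:
Contributions (after 194 returned to C): A=55, B=50, C=55
Pot levels (distinct totals of non-folded players): 50, 55
Layer 1-50: 50 each from A, B, C = 50*3 = 150 chips; eligible A, B, C
Layer 51-55: 5 each from A, C = 5*2 = 10 chips; eligible A, C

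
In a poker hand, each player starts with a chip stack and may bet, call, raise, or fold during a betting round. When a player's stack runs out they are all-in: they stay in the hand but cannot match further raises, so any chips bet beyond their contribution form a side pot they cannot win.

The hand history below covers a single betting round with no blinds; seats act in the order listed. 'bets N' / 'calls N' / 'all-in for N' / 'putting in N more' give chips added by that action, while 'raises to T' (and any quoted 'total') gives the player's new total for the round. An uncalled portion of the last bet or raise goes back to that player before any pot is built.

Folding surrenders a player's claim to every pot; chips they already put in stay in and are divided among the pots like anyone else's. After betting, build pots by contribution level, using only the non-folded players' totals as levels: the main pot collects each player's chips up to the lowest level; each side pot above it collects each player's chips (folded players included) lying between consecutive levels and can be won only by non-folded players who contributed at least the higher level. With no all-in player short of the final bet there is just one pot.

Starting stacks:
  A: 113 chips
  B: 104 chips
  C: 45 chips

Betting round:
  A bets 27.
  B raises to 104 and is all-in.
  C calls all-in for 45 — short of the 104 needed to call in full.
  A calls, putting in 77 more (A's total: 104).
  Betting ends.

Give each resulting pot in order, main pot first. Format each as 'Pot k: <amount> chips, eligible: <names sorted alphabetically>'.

Contributions: A=104, B=104, C=45
Pot levels (distinct totals of non-folded players): 45, 104
Layer 1-45: 45 each from A, B, C = 45*3 = 135 chips; eligible A, B, C
Layer 46-104: 59 each from A, B = 59*2 = 118 chips; eligible A, B

Pot 1: 135 chips, eligible: A, B, C
Pot 2: 118 chips, eligible: A, B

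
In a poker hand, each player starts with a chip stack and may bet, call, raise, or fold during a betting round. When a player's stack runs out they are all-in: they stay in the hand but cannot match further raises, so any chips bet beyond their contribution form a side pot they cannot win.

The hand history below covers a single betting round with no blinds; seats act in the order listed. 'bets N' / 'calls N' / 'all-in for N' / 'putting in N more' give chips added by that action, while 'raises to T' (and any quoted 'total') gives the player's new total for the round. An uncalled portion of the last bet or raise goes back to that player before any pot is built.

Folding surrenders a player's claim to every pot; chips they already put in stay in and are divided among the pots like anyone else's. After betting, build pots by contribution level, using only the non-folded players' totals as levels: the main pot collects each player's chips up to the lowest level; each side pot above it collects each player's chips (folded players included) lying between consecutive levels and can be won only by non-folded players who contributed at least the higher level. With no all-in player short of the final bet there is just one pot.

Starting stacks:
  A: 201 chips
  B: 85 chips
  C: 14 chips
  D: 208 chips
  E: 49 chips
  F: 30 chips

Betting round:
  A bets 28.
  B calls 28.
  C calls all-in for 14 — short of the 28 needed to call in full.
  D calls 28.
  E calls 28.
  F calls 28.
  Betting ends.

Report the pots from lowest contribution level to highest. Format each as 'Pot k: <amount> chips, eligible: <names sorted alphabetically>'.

Pot 1: 84 chips, eligible: A, B, C, D, E, F
Pot 2: 70 chips, eligible: A, B, D, E, F

Derivation:
Contributions: A=28, B=28, C=14, D=28, E=28, F=28
Pot levels (distinct totals of non-folded players): 14, 28
Layer 1-14: 14 each from A, B, C, D, E, F = 14*6 = 84 chips; eligible A, B, C, D, E, F
Layer 15-28: 14 each from A, B, D, E, F = 14*5 = 70 chips; eligible A, B, D, E, F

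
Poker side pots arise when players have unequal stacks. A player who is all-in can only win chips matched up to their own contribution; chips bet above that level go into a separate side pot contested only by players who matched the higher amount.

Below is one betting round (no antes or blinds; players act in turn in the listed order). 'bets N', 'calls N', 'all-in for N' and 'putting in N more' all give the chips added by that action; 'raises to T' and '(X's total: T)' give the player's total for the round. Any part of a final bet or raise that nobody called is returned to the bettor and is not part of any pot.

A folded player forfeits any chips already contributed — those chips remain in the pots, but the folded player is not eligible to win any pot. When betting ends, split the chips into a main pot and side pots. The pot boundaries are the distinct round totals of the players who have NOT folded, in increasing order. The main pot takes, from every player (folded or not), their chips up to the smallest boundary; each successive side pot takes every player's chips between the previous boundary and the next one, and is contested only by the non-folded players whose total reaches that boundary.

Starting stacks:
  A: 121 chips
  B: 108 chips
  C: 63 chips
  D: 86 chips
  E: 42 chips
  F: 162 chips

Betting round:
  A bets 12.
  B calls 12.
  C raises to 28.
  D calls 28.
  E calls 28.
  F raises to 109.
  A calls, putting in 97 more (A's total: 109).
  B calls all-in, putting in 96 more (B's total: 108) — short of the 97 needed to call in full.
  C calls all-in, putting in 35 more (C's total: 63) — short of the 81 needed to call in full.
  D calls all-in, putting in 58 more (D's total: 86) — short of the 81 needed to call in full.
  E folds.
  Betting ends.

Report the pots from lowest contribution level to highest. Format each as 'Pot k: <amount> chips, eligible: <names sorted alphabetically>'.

Contributions: A=109, B=108, C=63, D=86, E=28, F=109
Folded: E
Pot levels (distinct totals of non-folded players): 63, 86, 108, 109
Layer 1-63: A 63 + B 63 + C 63 + D 63 + E 28 + F 63 = 343 chips; eligible A, B, C, D, F
Layer 64-86: 23 each from A, B, D, F = 23*4 = 92 chips; eligible A, B, D, F
Layer 87-108: 22 each from A, B, F = 22*3 = 66 chips; eligible A, B, F
Layer 109-109: 1 each from A, F = 1*2 = 2 chips; eligible A, F

Pot 1: 343 chips, eligible: A, B, C, D, F
Pot 2: 92 chips, eligible: A, B, D, F
Pot 3: 66 chips, eligible: A, B, F
Pot 4: 2 chips, eligible: A, F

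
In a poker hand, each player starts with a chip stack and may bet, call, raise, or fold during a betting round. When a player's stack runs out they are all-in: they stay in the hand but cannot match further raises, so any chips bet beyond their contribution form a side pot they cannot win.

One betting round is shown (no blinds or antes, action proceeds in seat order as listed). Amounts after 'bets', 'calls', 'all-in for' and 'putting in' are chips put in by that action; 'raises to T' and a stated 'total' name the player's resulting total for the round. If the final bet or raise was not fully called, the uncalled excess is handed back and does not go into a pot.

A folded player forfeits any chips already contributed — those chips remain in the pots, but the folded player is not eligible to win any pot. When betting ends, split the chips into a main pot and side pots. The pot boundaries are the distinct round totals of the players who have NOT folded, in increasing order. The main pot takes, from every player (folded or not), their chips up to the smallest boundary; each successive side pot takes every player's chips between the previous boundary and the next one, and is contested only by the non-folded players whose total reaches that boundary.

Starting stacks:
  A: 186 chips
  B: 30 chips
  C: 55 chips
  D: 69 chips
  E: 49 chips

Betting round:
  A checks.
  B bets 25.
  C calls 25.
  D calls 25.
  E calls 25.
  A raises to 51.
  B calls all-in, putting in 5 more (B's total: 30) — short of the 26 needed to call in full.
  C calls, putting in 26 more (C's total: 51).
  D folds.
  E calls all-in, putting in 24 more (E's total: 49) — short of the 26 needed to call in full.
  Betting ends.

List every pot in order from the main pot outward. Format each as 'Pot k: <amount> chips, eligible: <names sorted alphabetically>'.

Pot 1: 145 chips, eligible: A, B, C, E
Pot 2: 57 chips, eligible: A, C, E
Pot 3: 4 chips, eligible: A, C

Derivation:
Contributions: A=51, B=30, C=51, D=25, E=49
Folded: D
Pot levels (distinct totals of non-folded players): 30, 49, 51
Layer 1-30: A 30 + B 30 + C 30 + D 25 + E 30 = 145 chips; eligible A, B, C, E
Layer 31-49: 19 each from A, C, E = 19*3 = 57 chips; eligible A, C, E
Layer 50-51: 2 each from A, C = 2*2 = 4 chips; eligible A, C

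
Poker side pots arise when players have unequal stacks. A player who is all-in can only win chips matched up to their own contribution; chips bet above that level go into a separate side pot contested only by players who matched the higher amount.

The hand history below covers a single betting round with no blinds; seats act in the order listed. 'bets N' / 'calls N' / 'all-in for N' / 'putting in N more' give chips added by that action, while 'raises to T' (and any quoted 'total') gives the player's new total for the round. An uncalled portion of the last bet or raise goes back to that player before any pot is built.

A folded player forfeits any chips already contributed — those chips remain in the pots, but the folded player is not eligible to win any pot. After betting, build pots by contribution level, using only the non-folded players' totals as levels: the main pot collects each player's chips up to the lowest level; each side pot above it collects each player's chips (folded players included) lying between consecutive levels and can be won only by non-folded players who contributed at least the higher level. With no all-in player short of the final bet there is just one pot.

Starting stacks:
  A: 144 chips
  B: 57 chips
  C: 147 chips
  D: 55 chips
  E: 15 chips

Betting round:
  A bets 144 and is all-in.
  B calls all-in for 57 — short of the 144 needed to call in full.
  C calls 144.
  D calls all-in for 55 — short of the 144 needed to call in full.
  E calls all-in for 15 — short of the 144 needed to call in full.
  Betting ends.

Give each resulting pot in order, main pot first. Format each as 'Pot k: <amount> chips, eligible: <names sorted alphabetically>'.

Pot 1: 75 chips, eligible: A, B, C, D, E
Pot 2: 160 chips, eligible: A, B, C, D
Pot 3: 6 chips, eligible: A, B, C
Pot 4: 174 chips, eligible: A, C

Derivation:
Contributions: A=144, B=57, C=144, D=55, E=15
Pot levels (distinct totals of non-folded players): 15, 55, 57, 144
Layer 1-15: 15 each from A, B, C, D, E = 15*5 = 75 chips; eligible A, B, C, D, E
Layer 16-55: 40 each from A, B, C, D = 40*4 = 160 chips; eligible A, B, C, D
Layer 56-57: 2 each from A, B, C = 2*3 = 6 chips; eligible A, B, C
Layer 58-144: 87 each from A, C = 87*2 = 174 chips; eligible A, C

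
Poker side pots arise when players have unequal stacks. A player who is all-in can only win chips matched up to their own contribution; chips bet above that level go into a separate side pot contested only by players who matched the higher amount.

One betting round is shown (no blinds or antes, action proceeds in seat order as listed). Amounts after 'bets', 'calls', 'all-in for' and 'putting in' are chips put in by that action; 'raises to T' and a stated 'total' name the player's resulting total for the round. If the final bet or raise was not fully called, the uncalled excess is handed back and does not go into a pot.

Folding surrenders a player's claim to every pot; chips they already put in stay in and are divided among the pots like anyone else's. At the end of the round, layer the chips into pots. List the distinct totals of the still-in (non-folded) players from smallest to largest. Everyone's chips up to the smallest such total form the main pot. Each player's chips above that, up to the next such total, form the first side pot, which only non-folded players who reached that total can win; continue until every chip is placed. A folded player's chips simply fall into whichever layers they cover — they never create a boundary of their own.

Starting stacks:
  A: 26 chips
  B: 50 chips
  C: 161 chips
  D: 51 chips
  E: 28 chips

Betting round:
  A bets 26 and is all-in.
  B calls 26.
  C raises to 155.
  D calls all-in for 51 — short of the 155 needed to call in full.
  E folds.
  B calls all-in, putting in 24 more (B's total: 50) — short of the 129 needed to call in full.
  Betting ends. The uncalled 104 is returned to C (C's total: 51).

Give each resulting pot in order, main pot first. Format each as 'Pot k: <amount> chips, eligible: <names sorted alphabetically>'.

Contributions (after 104 returned to C): A=26, B=50, C=51, D=51
Folded: E
Pot levels (distinct totals of non-folded players): 26, 50, 51
Layer 1-26: 26 each from A, B, C, D = 26*4 = 104 chips; eligible A, B, C, D
Layer 27-50: 24 each from B, C, D = 24*3 = 72 chips; eligible B, C, D
Layer 51-51: 1 each from C, D = 1*2 = 2 chips; eligible C, D

Pot 1: 104 chips, eligible: A, B, C, D
Pot 2: 72 chips, eligible: B, C, D
Pot 3: 2 chips, eligible: C, D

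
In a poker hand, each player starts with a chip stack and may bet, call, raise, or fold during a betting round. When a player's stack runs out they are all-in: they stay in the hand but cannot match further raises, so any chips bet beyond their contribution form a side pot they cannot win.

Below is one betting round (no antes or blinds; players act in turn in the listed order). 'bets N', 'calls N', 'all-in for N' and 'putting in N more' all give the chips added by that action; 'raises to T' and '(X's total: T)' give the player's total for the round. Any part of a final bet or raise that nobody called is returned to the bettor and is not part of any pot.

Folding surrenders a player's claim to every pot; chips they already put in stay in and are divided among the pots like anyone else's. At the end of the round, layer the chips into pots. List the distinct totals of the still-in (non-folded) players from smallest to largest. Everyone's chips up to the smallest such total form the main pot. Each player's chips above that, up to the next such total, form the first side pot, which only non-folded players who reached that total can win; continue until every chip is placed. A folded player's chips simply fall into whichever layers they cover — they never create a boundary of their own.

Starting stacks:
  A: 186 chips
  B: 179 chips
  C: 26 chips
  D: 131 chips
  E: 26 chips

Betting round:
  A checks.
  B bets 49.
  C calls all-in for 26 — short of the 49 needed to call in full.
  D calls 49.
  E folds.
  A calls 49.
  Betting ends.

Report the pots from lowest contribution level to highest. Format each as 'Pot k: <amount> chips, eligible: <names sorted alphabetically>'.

Pot 1: 104 chips, eligible: A, B, C, D
Pot 2: 69 chips, eligible: A, B, D

Derivation:
Contributions: A=49, B=49, C=26, D=49
Folded: E
Pot levels (distinct totals of non-folded players): 26, 49
Layer 1-26: 26 each from A, B, C, D = 26*4 = 104 chips; eligible A, B, C, D
Layer 27-49: 23 each from A, B, D = 23*3 = 69 chips; eligible A, B, D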